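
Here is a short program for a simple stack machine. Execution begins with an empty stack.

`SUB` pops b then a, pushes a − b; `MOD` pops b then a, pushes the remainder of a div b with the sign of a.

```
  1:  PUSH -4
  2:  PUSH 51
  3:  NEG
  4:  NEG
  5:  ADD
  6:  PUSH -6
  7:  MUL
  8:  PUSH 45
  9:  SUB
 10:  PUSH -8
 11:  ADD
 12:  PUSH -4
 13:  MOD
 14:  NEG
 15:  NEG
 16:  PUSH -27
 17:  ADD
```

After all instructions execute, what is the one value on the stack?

PUSH -4   -4
PUSH 51   -4 51
NEG       -4 -51
NEG       -4 51
ADD       47
PUSH -6   47 -6
MUL       -282
PUSH 45   -282 45
SUB       -327
PUSH -8   -327 -8
ADD       -335
PUSH -4   -335 -4
MOD       -3
NEG       3
NEG       -3
PUSH -27  -3 -27
ADD       -30

-30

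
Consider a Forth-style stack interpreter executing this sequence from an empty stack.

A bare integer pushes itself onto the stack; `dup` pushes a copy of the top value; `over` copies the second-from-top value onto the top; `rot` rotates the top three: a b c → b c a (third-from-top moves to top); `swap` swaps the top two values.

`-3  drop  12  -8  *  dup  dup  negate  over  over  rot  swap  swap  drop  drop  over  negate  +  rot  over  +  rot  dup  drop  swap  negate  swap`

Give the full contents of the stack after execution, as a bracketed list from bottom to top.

-3     → -3
drop   → (empty)
12     → 12
-8     → 12 -8
*      → -96
dup    → -96 -96
dup    → -96 -96 -96
negate → -96 -96 96
over   → -96 -96 96 -96
over   → -96 -96 96 -96 96
rot    → -96 -96 -96 96 96
swap   → -96 -96 -96 96 96
swap   → -96 -96 -96 96 96
drop   → -96 -96 -96 96
drop   → -96 -96 -96
over   → -96 -96 -96 -96
negate → -96 -96 -96 96
+      → -96 -96 0
rot    → -96 0 -96
over   → -96 0 -96 0
+      → -96 0 -96
rot    → 0 -96 -96
dup    → 0 -96 -96 -96
drop   → 0 -96 -96
swap   → 0 -96 -96
negate → 0 -96 96
swap   → 0 96 -96

[0, 96, -96]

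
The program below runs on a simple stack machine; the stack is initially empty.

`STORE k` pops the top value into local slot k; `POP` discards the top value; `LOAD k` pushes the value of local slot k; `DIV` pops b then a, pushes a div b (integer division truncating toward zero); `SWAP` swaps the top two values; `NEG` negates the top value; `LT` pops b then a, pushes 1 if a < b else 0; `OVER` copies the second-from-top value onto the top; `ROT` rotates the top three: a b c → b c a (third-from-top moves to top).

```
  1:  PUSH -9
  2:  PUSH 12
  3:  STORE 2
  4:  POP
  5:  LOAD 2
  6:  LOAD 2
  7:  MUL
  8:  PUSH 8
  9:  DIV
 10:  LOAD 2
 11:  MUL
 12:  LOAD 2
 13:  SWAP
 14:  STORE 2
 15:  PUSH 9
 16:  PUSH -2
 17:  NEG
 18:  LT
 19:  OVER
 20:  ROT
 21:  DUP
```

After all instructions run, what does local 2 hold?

216

PUSH -9 → -9
PUSH 12 → -9 12
STORE 2 → -9
POP     → (empty)
LOAD 2  → 12
LOAD 2  → 12 12
MUL     → 144
PUSH 8  → 144 8
DIV     → 18
LOAD 2  → 18 12
MUL     → 216
LOAD 2  → 216 12
SWAP    → 12 216
STORE 2 → 12
PUSH 9  → 12 9
PUSH -2 → 12 9 -2
NEG     → 12 9 2
LT      → 12 0
OVER    → 12 0 12
ROT     → 0 12 12
DUP     → 0 12 12 12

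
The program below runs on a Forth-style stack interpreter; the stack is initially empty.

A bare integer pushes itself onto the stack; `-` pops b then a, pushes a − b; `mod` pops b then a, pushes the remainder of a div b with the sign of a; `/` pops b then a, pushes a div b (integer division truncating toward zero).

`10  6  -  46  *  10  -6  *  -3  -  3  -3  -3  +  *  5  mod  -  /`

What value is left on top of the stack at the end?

10  : 10
6   : 10 6
-   : 4
46  : 4 46
*   : 184
10  : 184 10
-6  : 184 10 -6
*   : 184 -60
-3  : 184 -60 -3
-   : 184 -57
3   : 184 -57 3
-3  : 184 -57 3 -3
-3  : 184 -57 3 -3 -3
+   : 184 -57 3 -6
*   : 184 -57 -18
5   : 184 -57 -18 5
mod : 184 -57 -3
-   : 184 -54
/   : -3

-3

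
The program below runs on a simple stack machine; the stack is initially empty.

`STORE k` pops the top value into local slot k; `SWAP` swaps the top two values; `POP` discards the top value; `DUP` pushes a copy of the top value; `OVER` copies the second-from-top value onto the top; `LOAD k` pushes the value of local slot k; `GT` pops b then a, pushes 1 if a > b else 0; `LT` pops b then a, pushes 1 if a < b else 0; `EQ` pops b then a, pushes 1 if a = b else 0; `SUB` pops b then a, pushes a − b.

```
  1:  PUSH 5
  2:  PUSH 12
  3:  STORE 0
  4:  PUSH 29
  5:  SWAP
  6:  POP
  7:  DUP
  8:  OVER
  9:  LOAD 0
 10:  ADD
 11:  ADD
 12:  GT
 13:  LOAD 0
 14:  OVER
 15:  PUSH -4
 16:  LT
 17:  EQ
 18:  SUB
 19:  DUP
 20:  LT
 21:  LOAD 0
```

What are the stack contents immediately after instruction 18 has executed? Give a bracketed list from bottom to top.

[0]

PUSH 5   [5]
PUSH 12  [5, 12]
STORE 0  [5]
PUSH 29  [5, 29]
SWAP     [29, 5]
POP      [29]
DUP      [29, 29]
OVER     [29, 29, 29]
LOAD 0   [29, 29, 29, 12]
ADD      [29, 29, 41]
ADD      [29, 70]
GT       [0]
LOAD 0   [0, 12]
OVER     [0, 12, 0]
PUSH -4  [0, 12, 0, -4]
LT       [0, 12, 0]
EQ       [0, 0]
SUB      [0]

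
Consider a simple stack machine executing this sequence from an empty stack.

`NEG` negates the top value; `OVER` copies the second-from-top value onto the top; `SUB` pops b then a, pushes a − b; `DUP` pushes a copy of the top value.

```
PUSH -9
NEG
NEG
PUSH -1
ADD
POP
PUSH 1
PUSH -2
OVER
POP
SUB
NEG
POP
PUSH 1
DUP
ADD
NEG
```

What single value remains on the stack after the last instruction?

-2

PUSH -9  -9
NEG      9
NEG      -9
PUSH -1  -9 -1
ADD      -10
POP      (empty)
PUSH 1   1
PUSH -2  1 -2
OVER     1 -2 1
POP      1 -2
SUB      3
NEG      -3
POP      (empty)
PUSH 1   1
DUP      1 1
ADD      2
NEG      -2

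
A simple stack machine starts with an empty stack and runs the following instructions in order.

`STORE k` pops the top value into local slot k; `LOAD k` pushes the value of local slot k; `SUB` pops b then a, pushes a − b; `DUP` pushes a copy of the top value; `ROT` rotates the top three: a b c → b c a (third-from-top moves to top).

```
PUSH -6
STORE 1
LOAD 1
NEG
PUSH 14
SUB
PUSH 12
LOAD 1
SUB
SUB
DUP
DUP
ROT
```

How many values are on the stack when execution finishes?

3

PUSH -6 -> [-6]
STORE 1 -> []
LOAD 1  -> [-6]
NEG     -> [6]
PUSH 14 -> [6, 14]
SUB     -> [-8]
PUSH 12 -> [-8, 12]
LOAD 1  -> [-8, 12, -6]
SUB     -> [-8, 18]
SUB     -> [-26]
DUP     -> [-26, -26]
DUP     -> [-26, -26, -26]
ROT     -> [-26, -26, -26]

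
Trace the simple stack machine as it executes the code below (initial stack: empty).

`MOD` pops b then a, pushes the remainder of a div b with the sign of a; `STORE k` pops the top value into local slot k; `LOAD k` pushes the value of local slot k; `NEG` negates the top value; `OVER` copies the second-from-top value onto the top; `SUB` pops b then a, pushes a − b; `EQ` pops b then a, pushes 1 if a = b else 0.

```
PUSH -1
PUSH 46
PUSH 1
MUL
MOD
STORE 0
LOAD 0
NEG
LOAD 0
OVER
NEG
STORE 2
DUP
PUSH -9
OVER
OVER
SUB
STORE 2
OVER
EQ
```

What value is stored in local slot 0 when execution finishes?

-1

PUSH -1 : -1
PUSH 46 : -1 46
PUSH 1  : -1 46 1
MUL     : -1 46
MOD     : -1
STORE 0 : (empty)
LOAD 0  : -1
NEG     : 1
LOAD 0  : 1 -1
OVER    : 1 -1 1
NEG     : 1 -1 -1
STORE 2 : 1 -1
DUP     : 1 -1 -1
PUSH -9 : 1 -1 -1 -9
OVER    : 1 -1 -1 -9 -1
OVER    : 1 -1 -1 -9 -1 -9
SUB     : 1 -1 -1 -9 8
STORE 2 : 1 -1 -1 -9
OVER    : 1 -1 -1 -9 -1
EQ      : 1 -1 -1 0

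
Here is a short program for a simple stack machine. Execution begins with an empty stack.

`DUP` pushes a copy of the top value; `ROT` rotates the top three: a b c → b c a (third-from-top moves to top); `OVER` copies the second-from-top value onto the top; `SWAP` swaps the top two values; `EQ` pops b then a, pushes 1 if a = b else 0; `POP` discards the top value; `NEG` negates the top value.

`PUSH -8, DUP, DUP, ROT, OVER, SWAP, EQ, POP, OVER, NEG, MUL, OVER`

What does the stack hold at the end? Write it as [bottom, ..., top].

[-8, -64, -8]

PUSH -8 -> [-8]
DUP     -> [-8, -8]
DUP     -> [-8, -8, -8]
ROT     -> [-8, -8, -8]
OVER    -> [-8, -8, -8, -8]
SWAP    -> [-8, -8, -8, -8]
EQ      -> [-8, -8, 1]
POP     -> [-8, -8]
OVER    -> [-8, -8, -8]
NEG     -> [-8, -8, 8]
MUL     -> [-8, -64]
OVER    -> [-8, -64, -8]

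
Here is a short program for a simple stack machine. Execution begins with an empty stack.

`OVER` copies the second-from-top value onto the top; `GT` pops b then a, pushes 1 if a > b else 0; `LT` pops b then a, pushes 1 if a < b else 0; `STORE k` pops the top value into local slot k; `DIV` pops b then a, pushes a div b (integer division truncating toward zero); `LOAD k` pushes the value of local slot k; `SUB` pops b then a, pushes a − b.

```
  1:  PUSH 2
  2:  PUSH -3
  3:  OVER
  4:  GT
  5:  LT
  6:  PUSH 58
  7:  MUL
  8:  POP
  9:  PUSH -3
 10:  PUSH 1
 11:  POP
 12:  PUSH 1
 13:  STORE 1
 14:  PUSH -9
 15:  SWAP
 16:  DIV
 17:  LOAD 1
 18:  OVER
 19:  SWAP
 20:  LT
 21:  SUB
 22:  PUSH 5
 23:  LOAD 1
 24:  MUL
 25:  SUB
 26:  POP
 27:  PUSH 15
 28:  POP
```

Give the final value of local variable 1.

1

PUSH 2  → 2
PUSH -3 → 2 -3
OVER    → 2 -3 2
GT      → 2 0
LT      → 0
PUSH 58 → 0 58
MUL     → 0
POP     → (empty)
PUSH -3 → -3
PUSH 1  → -3 1
POP     → -3
PUSH 1  → -3 1
STORE 1 → -3
PUSH -9 → -3 -9
SWAP    → -9 -3
DIV     → 3
LOAD 1  → 3 1
OVER    → 3 1 3
SWAP    → 3 3 1
LT      → 3 0
SUB     → 3
PUSH 5  → 3 5
LOAD 1  → 3 5 1
MUL     → 3 5
SUB     → -2
POP     → (empty)
PUSH 15 → 15
POP     → (empty)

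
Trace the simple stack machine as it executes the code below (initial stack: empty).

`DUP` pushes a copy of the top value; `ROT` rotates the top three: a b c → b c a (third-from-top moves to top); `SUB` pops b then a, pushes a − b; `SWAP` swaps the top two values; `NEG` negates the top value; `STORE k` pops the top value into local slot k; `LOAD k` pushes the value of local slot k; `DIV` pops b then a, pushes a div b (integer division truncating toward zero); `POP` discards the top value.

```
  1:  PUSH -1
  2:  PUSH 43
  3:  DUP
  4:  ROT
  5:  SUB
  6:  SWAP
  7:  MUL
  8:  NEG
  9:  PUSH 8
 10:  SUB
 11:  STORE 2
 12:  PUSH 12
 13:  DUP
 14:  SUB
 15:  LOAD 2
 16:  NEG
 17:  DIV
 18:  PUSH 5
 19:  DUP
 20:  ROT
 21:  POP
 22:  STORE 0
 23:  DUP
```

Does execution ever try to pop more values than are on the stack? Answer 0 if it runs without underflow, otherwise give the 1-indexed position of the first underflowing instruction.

PUSH -1 → [-1]
PUSH 43 → [-1, 43]
DUP     → [-1, 43, 43]
ROT     → [43, 43, -1]
SUB     → [43, 44]
SWAP    → [44, 43]
MUL     → [1892]
NEG     → [-1892]
PUSH 8  → [-1892, 8]
SUB     → [-1900]
STORE 2 → []
PUSH 12 → [12]
DUP     → [12, 12]
SUB     → [0]
LOAD 2  → [0, -1900]
NEG     → [0, 1900]
DIV     → [0]
PUSH 5  → [0, 5]
DUP     → [0, 5, 5]
ROT     → [5, 5, 0]
POP     → [5, 5]
STORE 0 → [5]
DUP     → [5, 5]

0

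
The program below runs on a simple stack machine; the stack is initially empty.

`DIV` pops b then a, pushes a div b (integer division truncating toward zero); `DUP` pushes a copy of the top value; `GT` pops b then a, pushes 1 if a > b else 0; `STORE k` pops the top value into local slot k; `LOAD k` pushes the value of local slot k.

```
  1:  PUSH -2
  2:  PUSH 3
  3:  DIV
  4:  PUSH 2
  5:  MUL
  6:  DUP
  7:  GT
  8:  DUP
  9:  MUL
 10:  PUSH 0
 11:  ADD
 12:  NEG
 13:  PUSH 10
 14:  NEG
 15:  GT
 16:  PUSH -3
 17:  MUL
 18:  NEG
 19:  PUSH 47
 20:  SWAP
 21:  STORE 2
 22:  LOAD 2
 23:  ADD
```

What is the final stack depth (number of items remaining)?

1

PUSH -2 -> -2
PUSH 3  -> -2 3
DIV     -> 0
PUSH 2  -> 0 2
MUL     -> 0
DUP     -> 0 0
GT      -> 0
DUP     -> 0 0
MUL     -> 0
PUSH 0  -> 0 0
ADD     -> 0
NEG     -> 0
PUSH 10 -> 0 10
NEG     -> 0 -10
GT      -> 1
PUSH -3 -> 1 -3
MUL     -> -3
NEG     -> 3
PUSH 47 -> 3 47
SWAP    -> 47 3
STORE 2 -> 47
LOAD 2  -> 47 3
ADD     -> 50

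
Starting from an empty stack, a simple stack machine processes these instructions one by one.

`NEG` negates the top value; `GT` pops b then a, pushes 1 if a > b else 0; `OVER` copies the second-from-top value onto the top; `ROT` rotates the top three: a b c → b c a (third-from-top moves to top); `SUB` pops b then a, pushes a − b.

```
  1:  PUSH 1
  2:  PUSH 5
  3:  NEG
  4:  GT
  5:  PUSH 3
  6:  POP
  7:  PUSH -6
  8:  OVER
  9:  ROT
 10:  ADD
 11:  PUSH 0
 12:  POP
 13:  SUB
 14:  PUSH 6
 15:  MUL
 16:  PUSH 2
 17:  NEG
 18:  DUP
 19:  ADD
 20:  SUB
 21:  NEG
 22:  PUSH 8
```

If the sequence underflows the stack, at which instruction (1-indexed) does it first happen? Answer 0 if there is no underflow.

0

PUSH 1  → 1
PUSH 5  → 1 5
NEG     → 1 -5
GT      → 1
PUSH 3  → 1 3
POP     → 1
PUSH -6 → 1 -6
OVER    → 1 -6 1
ROT     → -6 1 1
ADD     → -6 2
PUSH 0  → -6 2 0
POP     → -6 2
SUB     → -8
PUSH 6  → -8 6
MUL     → -48
PUSH 2  → -48 2
NEG     → -48 -2
DUP     → -48 -2 -2
ADD     → -48 -4
SUB     → -44
NEG     → 44
PUSH 8  → 44 8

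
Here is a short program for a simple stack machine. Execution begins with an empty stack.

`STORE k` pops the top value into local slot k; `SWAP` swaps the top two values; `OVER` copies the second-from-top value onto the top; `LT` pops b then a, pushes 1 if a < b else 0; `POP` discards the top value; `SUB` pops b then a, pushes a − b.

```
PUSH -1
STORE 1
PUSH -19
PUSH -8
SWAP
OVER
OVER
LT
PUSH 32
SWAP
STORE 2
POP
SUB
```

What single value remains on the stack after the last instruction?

11

PUSH -1   -1
STORE 1   (empty)
PUSH -19  -19
PUSH -8   -19 -8
SWAP      -8 -19
OVER      -8 -19 -8
OVER      -8 -19 -8 -19
LT        -8 -19 0
PUSH 32   -8 -19 0 32
SWAP      -8 -19 32 0
STORE 2   -8 -19 32
POP       -8 -19
SUB       11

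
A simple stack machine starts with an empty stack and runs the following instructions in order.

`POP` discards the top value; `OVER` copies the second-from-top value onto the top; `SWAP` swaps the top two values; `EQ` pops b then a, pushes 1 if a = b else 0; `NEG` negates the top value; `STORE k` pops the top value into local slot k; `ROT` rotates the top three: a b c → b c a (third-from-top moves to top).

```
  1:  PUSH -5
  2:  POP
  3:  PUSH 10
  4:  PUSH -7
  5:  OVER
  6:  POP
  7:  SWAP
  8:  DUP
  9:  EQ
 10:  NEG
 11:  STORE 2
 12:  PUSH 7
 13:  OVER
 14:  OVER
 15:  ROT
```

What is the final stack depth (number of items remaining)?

4

PUSH -5  -5
POP      (empty)
PUSH 10  10
PUSH -7  10 -7
OVER     10 -7 10
POP      10 -7
SWAP     -7 10
DUP      -7 10 10
EQ       -7 1
NEG      -7 -1
STORE 2  -7
PUSH 7   -7 7
OVER     -7 7 -7
OVER     -7 7 -7 7
ROT      -7 -7 7 7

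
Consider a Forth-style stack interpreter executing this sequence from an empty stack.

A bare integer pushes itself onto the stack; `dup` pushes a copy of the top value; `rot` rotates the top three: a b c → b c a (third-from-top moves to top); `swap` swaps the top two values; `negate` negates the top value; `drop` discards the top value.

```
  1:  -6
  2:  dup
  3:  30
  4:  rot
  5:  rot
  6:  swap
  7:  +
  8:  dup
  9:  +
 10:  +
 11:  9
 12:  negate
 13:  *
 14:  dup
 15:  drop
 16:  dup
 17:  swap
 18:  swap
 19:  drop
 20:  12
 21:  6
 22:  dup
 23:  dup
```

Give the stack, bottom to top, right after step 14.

[-54, -54]

-6     -> [-6]
dup    -> [-6, -6]
30     -> [-6, -6, 30]
rot    -> [-6, 30, -6]
rot    -> [30, -6, -6]
swap   -> [30, -6, -6]
+      -> [30, -12]
dup    -> [30, -12, -12]
+      -> [30, -24]
+      -> [6]
9      -> [6, 9]
negate -> [6, -9]
*      -> [-54]
dup    -> [-54, -54]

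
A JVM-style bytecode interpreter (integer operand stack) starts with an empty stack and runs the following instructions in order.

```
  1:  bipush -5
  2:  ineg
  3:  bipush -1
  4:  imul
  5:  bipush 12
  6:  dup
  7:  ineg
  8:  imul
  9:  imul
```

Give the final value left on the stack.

bipush -5 -> -5
ineg      -> 5
bipush -1 -> 5 -1
imul      -> -5
bipush 12 -> -5 12
dup       -> -5 12 12
ineg      -> -5 12 -12
imul      -> -5 -144
imul      -> 720

720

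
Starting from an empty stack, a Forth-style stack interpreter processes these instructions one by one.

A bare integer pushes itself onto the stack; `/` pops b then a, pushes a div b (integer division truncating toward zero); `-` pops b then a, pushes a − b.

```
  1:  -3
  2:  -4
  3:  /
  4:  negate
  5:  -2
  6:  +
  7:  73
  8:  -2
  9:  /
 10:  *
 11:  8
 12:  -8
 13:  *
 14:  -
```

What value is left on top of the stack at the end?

-3     -> -3
-4     -> -3 -4
/      -> 0
negate -> 0
-2     -> 0 -2
+      -> -2
73     -> -2 73
-2     -> -2 73 -2
/      -> -2 -36
*      -> 72
8      -> 72 8
-8     -> 72 8 -8
*      -> 72 -64
-      -> 136

136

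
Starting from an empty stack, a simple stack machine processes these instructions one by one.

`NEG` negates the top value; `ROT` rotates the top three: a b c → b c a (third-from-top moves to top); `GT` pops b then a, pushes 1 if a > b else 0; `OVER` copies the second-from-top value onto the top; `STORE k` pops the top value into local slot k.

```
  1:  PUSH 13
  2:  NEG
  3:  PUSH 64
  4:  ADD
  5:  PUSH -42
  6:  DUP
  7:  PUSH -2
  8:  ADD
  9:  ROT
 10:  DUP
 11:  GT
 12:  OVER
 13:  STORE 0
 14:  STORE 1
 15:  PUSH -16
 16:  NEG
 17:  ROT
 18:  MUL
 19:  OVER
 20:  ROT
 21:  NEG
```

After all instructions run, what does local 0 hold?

-44

PUSH 13  → [13]
NEG      → [-13]
PUSH 64  → [-13, 64]
ADD      → [51]
PUSH -42 → [51, -42]
DUP      → [51, -42, -42]
PUSH -2  → [51, -42, -42, -2]
ADD      → [51, -42, -44]
ROT      → [-42, -44, 51]
DUP      → [-42, -44, 51, 51]
GT       → [-42, -44, 0]
OVER     → [-42, -44, 0, -44]
STORE 0  → [-42, -44, 0]
STORE 1  → [-42, -44]
PUSH -16 → [-42, -44, -16]
NEG      → [-42, -44, 16]
ROT      → [-44, 16, -42]
MUL      → [-44, -672]
OVER     → [-44, -672, -44]
ROT      → [-672, -44, -44]
NEG      → [-672, -44, 44]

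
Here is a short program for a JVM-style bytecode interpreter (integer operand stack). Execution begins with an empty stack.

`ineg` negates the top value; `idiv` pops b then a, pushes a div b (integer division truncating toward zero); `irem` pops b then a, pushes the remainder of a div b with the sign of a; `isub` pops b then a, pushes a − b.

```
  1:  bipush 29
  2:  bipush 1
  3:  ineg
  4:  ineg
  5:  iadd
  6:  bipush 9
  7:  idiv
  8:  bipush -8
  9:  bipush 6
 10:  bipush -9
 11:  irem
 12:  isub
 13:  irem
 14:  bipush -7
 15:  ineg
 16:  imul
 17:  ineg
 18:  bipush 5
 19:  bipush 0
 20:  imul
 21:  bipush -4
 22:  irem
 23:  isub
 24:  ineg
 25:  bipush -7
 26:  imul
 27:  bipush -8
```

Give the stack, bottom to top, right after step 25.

bipush 29 : [29]
bipush 1  : [29, 1]
ineg      : [29, -1]
ineg      : [29, 1]
iadd      : [30]
bipush 9  : [30, 9]
idiv      : [3]
bipush -8 : [3, -8]
bipush 6  : [3, -8, 6]
bipush -9 : [3, -8, 6, -9]
irem      : [3, -8, 6]
isub      : [3, -14]
irem      : [3]
bipush -7 : [3, -7]
ineg      : [3, 7]
imul      : [21]
ineg      : [-21]
bipush 5  : [-21, 5]
bipush 0  : [-21, 5, 0]
imul      : [-21, 0]
bipush -4 : [-21, 0, -4]
irem      : [-21, 0]
isub      : [-21]
ineg      : [21]
bipush -7 : [21, -7]

[21, -7]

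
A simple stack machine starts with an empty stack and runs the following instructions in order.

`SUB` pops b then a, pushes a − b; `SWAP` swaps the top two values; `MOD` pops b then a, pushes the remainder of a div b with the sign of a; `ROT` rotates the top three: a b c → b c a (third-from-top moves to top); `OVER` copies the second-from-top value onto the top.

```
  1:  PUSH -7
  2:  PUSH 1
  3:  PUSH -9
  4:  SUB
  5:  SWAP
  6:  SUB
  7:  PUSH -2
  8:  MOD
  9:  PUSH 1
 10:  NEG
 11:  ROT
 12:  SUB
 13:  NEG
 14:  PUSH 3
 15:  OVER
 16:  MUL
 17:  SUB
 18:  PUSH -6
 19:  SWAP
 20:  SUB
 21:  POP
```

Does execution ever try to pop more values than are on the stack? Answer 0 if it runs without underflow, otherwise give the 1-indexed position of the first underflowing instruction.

PUSH -7 -> [-7]
PUSH 1  -> [-7, 1]
PUSH -9 -> [-7, 1, -9]
SUB     -> [-7, 10]
SWAP    -> [10, -7]
SUB     -> [17]
PUSH -2 -> [17, -2]
MOD     -> [1]
PUSH 1  -> [1, 1]
NEG     -> [1, -1]
ROT  — needs 3 operands, stack has 2 → underflow

11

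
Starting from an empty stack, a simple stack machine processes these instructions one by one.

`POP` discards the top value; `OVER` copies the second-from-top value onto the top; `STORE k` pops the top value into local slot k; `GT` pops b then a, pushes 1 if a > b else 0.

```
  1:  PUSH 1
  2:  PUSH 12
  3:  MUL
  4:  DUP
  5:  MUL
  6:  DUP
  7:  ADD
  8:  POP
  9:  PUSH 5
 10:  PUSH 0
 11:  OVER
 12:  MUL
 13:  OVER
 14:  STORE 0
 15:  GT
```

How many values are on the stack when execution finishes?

PUSH 1  : [1]
PUSH 12 : [1, 12]
MUL     : [12]
DUP     : [12, 12]
MUL     : [144]
DUP     : [144, 144]
ADD     : [288]
POP     : []
PUSH 5  : [5]
PUSH 0  : [5, 0]
OVER    : [5, 0, 5]
MUL     : [5, 0]
OVER    : [5, 0, 5]
STORE 0 : [5, 0]
GT      : [1]

1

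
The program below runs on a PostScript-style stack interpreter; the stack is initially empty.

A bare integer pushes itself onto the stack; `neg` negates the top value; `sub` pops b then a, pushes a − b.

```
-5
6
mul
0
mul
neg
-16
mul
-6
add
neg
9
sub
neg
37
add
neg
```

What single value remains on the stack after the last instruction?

-5  -> -5
6   -> -5 6
mul -> -30
0   -> -30 0
mul -> 0
neg -> 0
-16 -> 0 -16
mul -> 0
-6  -> 0 -6
add -> -6
neg -> 6
9   -> 6 9
sub -> -3
neg -> 3
37  -> 3 37
add -> 40
neg -> -40

-40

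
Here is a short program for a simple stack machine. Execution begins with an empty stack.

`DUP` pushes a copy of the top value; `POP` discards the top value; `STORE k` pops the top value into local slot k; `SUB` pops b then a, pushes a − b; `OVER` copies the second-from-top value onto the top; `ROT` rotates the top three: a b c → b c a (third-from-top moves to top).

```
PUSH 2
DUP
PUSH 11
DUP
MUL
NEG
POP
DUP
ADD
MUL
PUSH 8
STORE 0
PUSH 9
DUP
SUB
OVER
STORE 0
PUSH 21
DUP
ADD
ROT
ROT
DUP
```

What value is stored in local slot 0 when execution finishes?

PUSH 2  -> 2
DUP     -> 2 2
PUSH 11 -> 2 2 11
DUP     -> 2 2 11 11
MUL     -> 2 2 121
NEG     -> 2 2 -121
POP     -> 2 2
DUP     -> 2 2 2
ADD     -> 2 4
MUL     -> 8
PUSH 8  -> 8 8
STORE 0 -> 8
PUSH 9  -> 8 9
DUP     -> 8 9 9
SUB     -> 8 0
OVER    -> 8 0 8
STORE 0 -> 8 0
PUSH 21 -> 8 0 21
DUP     -> 8 0 21 21
ADD     -> 8 0 42
ROT     -> 0 42 8
ROT     -> 42 8 0
DUP     -> 42 8 0 0

8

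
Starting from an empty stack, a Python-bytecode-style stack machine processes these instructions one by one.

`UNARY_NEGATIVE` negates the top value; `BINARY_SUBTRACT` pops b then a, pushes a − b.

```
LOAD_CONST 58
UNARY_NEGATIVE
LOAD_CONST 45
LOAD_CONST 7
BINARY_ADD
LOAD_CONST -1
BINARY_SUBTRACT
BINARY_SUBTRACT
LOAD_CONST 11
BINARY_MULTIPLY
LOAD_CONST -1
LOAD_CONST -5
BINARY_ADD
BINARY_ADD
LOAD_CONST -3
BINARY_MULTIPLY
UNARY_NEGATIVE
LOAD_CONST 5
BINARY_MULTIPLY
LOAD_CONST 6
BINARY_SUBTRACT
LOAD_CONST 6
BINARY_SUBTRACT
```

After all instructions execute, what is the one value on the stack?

-18417

LOAD_CONST 58   → [58]
UNARY_NEGATIVE  → [-58]
LOAD_CONST 45   → [-58, 45]
LOAD_CONST 7    → [-58, 45, 7]
BINARY_ADD      → [-58, 52]
LOAD_CONST -1   → [-58, 52, -1]
BINARY_SUBTRACT → [-58, 53]
BINARY_SUBTRACT → [-111]
LOAD_CONST 11   → [-111, 11]
BINARY_MULTIPLY → [-1221]
LOAD_CONST -1   → [-1221, -1]
LOAD_CONST -5   → [-1221, -1, -5]
BINARY_ADD      → [-1221, -6]
BINARY_ADD      → [-1227]
LOAD_CONST -3   → [-1227, -3]
BINARY_MULTIPLY → [3681]
UNARY_NEGATIVE  → [-3681]
LOAD_CONST 5    → [-3681, 5]
BINARY_MULTIPLY → [-18405]
LOAD_CONST 6    → [-18405, 6]
BINARY_SUBTRACT → [-18411]
LOAD_CONST 6    → [-18411, 6]
BINARY_SUBTRACT → [-18417]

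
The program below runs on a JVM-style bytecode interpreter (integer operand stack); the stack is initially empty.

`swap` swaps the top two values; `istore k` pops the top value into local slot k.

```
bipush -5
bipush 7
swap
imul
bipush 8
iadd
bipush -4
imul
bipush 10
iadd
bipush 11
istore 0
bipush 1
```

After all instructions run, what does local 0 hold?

11

bipush -5 -> -5
bipush 7  -> -5 7
swap      -> 7 -5
imul      -> -35
bipush 8  -> -35 8
iadd      -> -27
bipush -4 -> -27 -4
imul      -> 108
bipush 10 -> 108 10
iadd      -> 118
bipush 11 -> 118 11
istore 0  -> 118
bipush 1  -> 118 1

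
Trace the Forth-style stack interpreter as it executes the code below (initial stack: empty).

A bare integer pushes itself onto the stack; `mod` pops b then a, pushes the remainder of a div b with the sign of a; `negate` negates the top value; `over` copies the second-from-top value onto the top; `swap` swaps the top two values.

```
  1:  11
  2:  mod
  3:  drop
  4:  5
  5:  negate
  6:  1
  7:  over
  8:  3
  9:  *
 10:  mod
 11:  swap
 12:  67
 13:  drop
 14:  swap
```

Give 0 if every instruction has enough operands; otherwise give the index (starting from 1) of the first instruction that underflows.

2

11  [11]
mod  — needs 2 operands, stack has 1 → underflow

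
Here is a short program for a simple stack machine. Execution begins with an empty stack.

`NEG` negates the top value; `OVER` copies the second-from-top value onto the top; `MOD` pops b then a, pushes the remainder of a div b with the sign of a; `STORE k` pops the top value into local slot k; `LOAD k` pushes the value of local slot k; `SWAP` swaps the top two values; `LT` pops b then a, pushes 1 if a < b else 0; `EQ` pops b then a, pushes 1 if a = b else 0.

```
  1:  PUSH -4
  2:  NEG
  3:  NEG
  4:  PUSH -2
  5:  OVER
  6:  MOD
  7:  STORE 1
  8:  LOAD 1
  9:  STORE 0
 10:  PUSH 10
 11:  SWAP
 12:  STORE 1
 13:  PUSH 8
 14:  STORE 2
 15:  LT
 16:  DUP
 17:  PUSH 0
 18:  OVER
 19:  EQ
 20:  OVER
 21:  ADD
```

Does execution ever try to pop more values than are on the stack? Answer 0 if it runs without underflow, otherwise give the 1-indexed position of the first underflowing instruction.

15

PUSH -4 -> [-4]
NEG     -> [4]
NEG     -> [-4]
PUSH -2 -> [-4, -2]
OVER    -> [-4, -2, -4]
MOD     -> [-4, -2]
STORE 1 -> [-4]
LOAD 1  -> [-4, -2]
STORE 0 -> [-4]
PUSH 10 -> [-4, 10]
SWAP    -> [10, -4]
STORE 1 -> [10]
PUSH 8  -> [10, 8]
STORE 2 -> [10]
LT  — needs 2 operands, stack has 1 → underflow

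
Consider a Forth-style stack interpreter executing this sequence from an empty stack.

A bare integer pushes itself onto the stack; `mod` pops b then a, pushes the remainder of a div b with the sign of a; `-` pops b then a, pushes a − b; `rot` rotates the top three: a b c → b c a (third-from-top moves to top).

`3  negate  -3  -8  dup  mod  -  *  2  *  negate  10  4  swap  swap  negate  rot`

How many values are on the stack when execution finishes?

3

3      : 3
negate : -3
-3     : -3 -3
-8     : -3 -3 -8
dup    : -3 -3 -8 -8
mod    : -3 -3 0
-      : -3 -3
*      : 9
2      : 9 2
*      : 18
negate : -18
10     : -18 10
4      : -18 10 4
swap   : -18 4 10
swap   : -18 10 4
negate : -18 10 -4
rot    : 10 -4 -18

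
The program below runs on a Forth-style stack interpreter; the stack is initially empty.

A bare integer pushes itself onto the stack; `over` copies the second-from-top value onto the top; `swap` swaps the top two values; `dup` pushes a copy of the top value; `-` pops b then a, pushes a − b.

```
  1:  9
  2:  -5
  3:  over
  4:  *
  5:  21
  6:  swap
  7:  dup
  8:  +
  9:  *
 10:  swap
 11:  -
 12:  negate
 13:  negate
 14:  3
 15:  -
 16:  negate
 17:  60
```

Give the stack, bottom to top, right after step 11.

9    → [9]
-5   → [9, -5]
over → [9, -5, 9]
*    → [9, -45]
21   → [9, -45, 21]
swap → [9, 21, -45]
dup  → [9, 21, -45, -45]
+    → [9, 21, -90]
*    → [9, -1890]
swap → [-1890, 9]
-    → [-1899]

[-1899]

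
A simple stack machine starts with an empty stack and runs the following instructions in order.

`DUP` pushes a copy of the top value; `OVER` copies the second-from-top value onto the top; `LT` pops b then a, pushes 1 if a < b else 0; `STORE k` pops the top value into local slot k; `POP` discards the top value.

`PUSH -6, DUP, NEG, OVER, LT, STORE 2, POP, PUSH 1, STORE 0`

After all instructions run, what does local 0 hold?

PUSH -6 → [-6]
DUP     → [-6, -6]
NEG     → [-6, 6]
OVER    → [-6, 6, -6]
LT      → [-6, 0]
STORE 2 → [-6]
POP     → []
PUSH 1  → [1]
STORE 0 → []

1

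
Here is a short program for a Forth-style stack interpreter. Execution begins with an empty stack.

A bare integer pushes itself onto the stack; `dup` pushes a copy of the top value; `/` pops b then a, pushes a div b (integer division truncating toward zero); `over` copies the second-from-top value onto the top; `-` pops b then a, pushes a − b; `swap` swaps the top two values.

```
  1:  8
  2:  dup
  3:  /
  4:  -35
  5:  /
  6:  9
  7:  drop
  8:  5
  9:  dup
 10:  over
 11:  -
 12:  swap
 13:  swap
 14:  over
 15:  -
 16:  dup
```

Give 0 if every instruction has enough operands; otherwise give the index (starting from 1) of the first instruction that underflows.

8    -> 8
dup  -> 8 8
/    -> 1
-35  -> 1 -35
/    -> 0
9    -> 0 9
drop -> 0
5    -> 0 5
dup  -> 0 5 5
over -> 0 5 5 5
-    -> 0 5 0
swap -> 0 0 5
swap -> 0 5 0
over -> 0 5 0 5
-    -> 0 5 -5
dup  -> 0 5 -5 -5

0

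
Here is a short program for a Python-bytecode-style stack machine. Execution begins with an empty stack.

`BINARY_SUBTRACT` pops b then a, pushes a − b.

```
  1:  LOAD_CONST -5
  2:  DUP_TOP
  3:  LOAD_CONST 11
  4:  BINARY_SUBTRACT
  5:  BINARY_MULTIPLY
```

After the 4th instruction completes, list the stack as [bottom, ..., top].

[-5, -16]

LOAD_CONST -5   -> -5
DUP_TOP         -> -5 -5
LOAD_CONST 11   -> -5 -5 11
BINARY_SUBTRACT -> -5 -16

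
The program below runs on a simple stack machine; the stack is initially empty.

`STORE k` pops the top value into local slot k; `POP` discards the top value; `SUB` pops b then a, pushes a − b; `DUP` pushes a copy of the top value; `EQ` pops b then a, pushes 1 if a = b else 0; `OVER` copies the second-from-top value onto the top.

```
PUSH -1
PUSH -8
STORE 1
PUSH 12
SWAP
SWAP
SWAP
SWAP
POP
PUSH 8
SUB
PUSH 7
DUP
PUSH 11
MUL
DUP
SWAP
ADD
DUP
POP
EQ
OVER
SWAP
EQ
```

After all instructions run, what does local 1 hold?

-8

PUSH -1 : -1
PUSH -8 : -1 -8
STORE 1 : -1
PUSH 12 : -1 12
SWAP    : 12 -1
SWAP    : -1 12
SWAP    : 12 -1
SWAP    : -1 12
POP     : -1
PUSH 8  : -1 8
SUB     : -9
PUSH 7  : -9 7
DUP     : -9 7 7
PUSH 11 : -9 7 7 11
MUL     : -9 7 77
DUP     : -9 7 77 77
SWAP    : -9 7 77 77
ADD     : -9 7 154
DUP     : -9 7 154 154
POP     : -9 7 154
EQ      : -9 0
OVER    : -9 0 -9
SWAP    : -9 -9 0
EQ      : -9 0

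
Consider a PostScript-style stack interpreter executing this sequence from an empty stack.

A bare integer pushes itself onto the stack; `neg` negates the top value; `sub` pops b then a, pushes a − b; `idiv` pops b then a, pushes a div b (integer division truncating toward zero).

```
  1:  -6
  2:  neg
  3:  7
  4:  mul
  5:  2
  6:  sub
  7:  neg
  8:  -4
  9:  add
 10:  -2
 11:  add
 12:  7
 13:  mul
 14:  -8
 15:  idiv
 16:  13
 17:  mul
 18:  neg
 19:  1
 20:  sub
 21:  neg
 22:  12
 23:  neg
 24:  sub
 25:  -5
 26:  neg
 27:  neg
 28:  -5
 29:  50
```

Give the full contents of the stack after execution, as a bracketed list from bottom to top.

-6   → [-6]
neg  → [6]
7    → [6, 7]
mul  → [42]
2    → [42, 2]
sub  → [40]
neg  → [-40]
-4   → [-40, -4]
add  → [-44]
-2   → [-44, -2]
add  → [-46]
7    → [-46, 7]
mul  → [-322]
-8   → [-322, -8]
idiv → [40]
13   → [40, 13]
mul  → [520]
neg  → [-520]
1    → [-520, 1]
sub  → [-521]
neg  → [521]
12   → [521, 12]
neg  → [521, -12]
sub  → [533]
-5   → [533, -5]
neg  → [533, 5]
neg  → [533, -5]
-5   → [533, -5, -5]
50   → [533, -5, -5, 50]

[533, -5, -5, 50]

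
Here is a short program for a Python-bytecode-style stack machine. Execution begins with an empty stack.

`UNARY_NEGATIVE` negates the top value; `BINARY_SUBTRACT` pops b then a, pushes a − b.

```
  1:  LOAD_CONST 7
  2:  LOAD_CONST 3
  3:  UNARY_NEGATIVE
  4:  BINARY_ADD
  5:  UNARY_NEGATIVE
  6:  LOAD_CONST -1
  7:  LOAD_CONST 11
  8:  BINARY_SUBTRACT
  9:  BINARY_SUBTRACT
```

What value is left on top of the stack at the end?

LOAD_CONST 7     [7]
LOAD_CONST 3     [7, 3]
UNARY_NEGATIVE   [7, -3]
BINARY_ADD       [4]
UNARY_NEGATIVE   [-4]
LOAD_CONST -1    [-4, -1]
LOAD_CONST 11    [-4, -1, 11]
BINARY_SUBTRACT  [-4, -12]
BINARY_SUBTRACT  [8]

8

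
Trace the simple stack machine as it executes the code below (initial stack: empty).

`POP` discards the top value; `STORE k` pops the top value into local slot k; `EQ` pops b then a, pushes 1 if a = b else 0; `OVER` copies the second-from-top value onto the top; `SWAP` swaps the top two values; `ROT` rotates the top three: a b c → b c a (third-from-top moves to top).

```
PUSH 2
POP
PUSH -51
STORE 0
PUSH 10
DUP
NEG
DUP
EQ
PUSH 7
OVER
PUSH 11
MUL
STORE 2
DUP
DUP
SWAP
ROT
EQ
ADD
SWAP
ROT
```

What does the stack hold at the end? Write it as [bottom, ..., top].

[8, 1, 10]

PUSH 2   → 2
POP      → (empty)
PUSH -51 → -51
STORE 0  → (empty)
PUSH 10  → 10
DUP      → 10 10
NEG      → 10 -10
DUP      → 10 -10 -10
EQ       → 10 1
PUSH 7   → 10 1 7
OVER     → 10 1 7 1
PUSH 11  → 10 1 7 1 11
MUL      → 10 1 7 11
STORE 2  → 10 1 7
DUP      → 10 1 7 7
DUP      → 10 1 7 7 7
SWAP     → 10 1 7 7 7
ROT      → 10 1 7 7 7
EQ       → 10 1 7 1
ADD      → 10 1 8
SWAP     → 10 8 1
ROT      → 8 1 10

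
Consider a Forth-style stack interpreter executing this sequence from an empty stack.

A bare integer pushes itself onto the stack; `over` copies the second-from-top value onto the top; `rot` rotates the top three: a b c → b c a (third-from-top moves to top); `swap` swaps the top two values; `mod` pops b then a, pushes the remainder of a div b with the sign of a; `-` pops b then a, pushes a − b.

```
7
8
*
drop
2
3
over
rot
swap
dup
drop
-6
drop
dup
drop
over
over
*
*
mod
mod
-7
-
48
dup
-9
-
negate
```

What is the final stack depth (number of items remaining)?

3

7      -> 7
8      -> 7 8
*      -> 56
drop   -> (empty)
2      -> 2
3      -> 2 3
over   -> 2 3 2
rot    -> 3 2 2
swap   -> 3 2 2
dup    -> 3 2 2 2
drop   -> 3 2 2
-6     -> 3 2 2 -6
drop   -> 3 2 2
dup    -> 3 2 2 2
drop   -> 3 2 2
over   -> 3 2 2 2
over   -> 3 2 2 2 2
*      -> 3 2 2 4
*      -> 3 2 8
mod    -> 3 2
mod    -> 1
-7     -> 1 -7
-      -> 8
48     -> 8 48
dup    -> 8 48 48
-9     -> 8 48 48 -9
-      -> 8 48 57
negate -> 8 48 -57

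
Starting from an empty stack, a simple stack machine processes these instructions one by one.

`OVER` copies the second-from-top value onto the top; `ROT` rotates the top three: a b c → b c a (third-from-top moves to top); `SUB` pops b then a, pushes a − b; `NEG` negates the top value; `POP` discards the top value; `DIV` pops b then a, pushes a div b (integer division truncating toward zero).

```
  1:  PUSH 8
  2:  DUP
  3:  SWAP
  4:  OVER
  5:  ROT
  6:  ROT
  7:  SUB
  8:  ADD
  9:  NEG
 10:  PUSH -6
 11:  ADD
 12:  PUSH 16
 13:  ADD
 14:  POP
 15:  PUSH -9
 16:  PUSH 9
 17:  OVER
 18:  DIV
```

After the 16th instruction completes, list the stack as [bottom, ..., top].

[-9, 9]

PUSH 8  -> [8]
DUP     -> [8, 8]
SWAP    -> [8, 8]
OVER    -> [8, 8, 8]
ROT     -> [8, 8, 8]
ROT     -> [8, 8, 8]
SUB     -> [8, 0]
ADD     -> [8]
NEG     -> [-8]
PUSH -6 -> [-8, -6]
ADD     -> [-14]
PUSH 16 -> [-14, 16]
ADD     -> [2]
POP     -> []
PUSH -9 -> [-9]
PUSH 9  -> [-9, 9]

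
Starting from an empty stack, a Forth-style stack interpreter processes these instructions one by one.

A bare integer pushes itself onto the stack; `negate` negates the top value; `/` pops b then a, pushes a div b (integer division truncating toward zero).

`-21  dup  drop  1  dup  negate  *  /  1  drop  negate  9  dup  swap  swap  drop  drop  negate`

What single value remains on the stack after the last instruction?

-21     -21
dup     -21 -21
drop    -21
1       -21 1
dup     -21 1 1
negate  -21 1 -1
*       -21 -1
/       21
1       21 1
drop    21
negate  -21
9       -21 9
dup     -21 9 9
swap    -21 9 9
swap    -21 9 9
drop    -21 9
drop    -21
negate  21

21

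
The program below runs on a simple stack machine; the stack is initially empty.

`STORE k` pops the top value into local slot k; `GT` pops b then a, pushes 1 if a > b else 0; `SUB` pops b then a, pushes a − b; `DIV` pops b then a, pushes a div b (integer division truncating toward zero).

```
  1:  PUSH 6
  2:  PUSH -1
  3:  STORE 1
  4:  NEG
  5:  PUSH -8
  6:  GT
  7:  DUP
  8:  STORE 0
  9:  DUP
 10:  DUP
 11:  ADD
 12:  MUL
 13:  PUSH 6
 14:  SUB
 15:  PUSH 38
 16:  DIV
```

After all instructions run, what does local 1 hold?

PUSH 6   6
PUSH -1  6 -1
STORE 1  6
NEG      -6
PUSH -8  -6 -8
GT       1
DUP      1 1
STORE 0  1
DUP      1 1
DUP      1 1 1
ADD      1 2
MUL      2
PUSH 6   2 6
SUB      -4
PUSH 38  -4 38
DIV      0

-1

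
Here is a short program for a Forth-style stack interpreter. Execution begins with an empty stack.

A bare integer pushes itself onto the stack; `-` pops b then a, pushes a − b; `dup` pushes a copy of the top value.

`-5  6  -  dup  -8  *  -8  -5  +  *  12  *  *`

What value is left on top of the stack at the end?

151008

-5  -> -5
6   -> -5 6
-   -> -11
dup -> -11 -11
-8  -> -11 -11 -8
*   -> -11 88
-8  -> -11 88 -8
-5  -> -11 88 -8 -5
+   -> -11 88 -13
*   -> -11 -1144
12  -> -11 -1144 12
*   -> -11 -13728
*   -> 151008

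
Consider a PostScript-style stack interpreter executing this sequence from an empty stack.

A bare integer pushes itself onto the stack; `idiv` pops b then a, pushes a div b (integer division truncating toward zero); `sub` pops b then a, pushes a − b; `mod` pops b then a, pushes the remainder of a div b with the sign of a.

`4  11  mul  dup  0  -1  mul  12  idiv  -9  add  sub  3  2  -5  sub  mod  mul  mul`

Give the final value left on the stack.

4    -> 4
11   -> 4 11
mul  -> 44
dup  -> 44 44
0    -> 44 44 0
-1   -> 44 44 0 -1
mul  -> 44 44 0
12   -> 44 44 0 12
idiv -> 44 44 0
-9   -> 44 44 0 -9
add  -> 44 44 -9
sub  -> 44 53
3    -> 44 53 3
2    -> 44 53 3 2
-5   -> 44 53 3 2 -5
sub  -> 44 53 3 7
mod  -> 44 53 3
mul  -> 44 159
mul  -> 6996

6996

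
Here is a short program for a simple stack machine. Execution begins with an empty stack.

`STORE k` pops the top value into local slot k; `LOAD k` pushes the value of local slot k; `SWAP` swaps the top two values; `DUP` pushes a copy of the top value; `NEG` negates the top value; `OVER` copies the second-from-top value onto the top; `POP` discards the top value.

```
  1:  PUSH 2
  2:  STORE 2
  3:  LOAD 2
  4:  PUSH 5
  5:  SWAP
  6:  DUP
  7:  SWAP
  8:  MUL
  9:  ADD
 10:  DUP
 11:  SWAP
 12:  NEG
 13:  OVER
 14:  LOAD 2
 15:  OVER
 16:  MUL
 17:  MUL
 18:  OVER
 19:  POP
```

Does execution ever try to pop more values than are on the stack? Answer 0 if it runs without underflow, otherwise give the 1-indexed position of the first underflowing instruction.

PUSH 2  -> 2
STORE 2 -> (empty)
LOAD 2  -> 2
PUSH 5  -> 2 5
SWAP    -> 5 2
DUP     -> 5 2 2
SWAP    -> 5 2 2
MUL     -> 5 4
ADD     -> 9
DUP     -> 9 9
SWAP    -> 9 9
NEG     -> 9 -9
OVER    -> 9 -9 9
LOAD 2  -> 9 -9 9 2
OVER    -> 9 -9 9 2 9
MUL     -> 9 -9 9 18
MUL     -> 9 -9 162
OVER    -> 9 -9 162 -9
POP     -> 9 -9 162

0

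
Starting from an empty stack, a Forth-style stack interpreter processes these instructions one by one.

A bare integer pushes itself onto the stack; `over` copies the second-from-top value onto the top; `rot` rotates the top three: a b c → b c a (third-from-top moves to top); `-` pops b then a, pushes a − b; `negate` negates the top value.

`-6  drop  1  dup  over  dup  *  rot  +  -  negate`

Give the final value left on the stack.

1

-6     -> [-6]
drop   -> []
1      -> [1]
dup    -> [1, 1]
over   -> [1, 1, 1]
dup    -> [1, 1, 1, 1]
*      -> [1, 1, 1]
rot    -> [1, 1, 1]
+      -> [1, 2]
-      -> [-1]
negate -> [1]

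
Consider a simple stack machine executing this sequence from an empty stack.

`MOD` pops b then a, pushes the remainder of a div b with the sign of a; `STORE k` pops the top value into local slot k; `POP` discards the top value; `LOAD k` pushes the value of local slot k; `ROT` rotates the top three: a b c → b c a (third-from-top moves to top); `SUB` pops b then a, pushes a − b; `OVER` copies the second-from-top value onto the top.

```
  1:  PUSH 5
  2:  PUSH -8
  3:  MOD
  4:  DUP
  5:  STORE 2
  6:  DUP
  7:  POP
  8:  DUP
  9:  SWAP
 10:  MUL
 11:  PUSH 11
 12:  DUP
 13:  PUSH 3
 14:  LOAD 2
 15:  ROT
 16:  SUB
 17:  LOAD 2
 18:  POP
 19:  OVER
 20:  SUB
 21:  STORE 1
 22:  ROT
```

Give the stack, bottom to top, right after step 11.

[25, 11]

PUSH 5   5
PUSH -8  5 -8
MOD      5
DUP      5 5
STORE 2  5
DUP      5 5
POP      5
DUP      5 5
SWAP     5 5
MUL      25
PUSH 11  25 11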